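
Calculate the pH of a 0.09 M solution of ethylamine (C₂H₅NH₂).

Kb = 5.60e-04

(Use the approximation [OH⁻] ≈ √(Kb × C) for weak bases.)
pH = 11.85

[OH⁻] = √(Kb × C) = √(5.60e-04 × 0.09) = 7.0993e-03. pOH = 2.15, pH = 14 - pOH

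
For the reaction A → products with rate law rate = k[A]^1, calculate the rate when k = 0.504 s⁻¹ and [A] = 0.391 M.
0.1971 M/s

rate = k·[A]^1 = 0.504·(0.391)^1 = 0.504·0.391 = 0.1971 M/s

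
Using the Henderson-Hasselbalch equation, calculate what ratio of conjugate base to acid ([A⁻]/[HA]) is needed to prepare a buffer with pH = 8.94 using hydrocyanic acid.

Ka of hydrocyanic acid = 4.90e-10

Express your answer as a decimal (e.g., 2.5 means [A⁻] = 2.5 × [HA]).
[A⁻]/[HA] = 0.427

pKa = −log(4.90e-10) = 9.3098. pH = pKa + log([A⁻]/[HA]). 8.94 = 9.3098 + log(ratio). log(ratio) = 8.94 − 9.3098 = -0.3698. ratio = 10^(-0.3698) = 0.427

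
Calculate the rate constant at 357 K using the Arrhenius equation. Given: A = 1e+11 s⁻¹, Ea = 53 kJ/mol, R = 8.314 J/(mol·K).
1.76e+03 s⁻¹

k = A·exp(-Ea/(R·T)) = 1e+11·exp(-53000/(8.314·357)) = 1e+11·exp(-17.8566) = 1e+11·1.7579e-08 = 1.76e+03 s⁻¹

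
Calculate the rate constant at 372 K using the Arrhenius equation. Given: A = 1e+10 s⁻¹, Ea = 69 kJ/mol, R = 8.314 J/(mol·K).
2.05e+00 s⁻¹

k = A·exp(-Ea/(R·T)) = 1e+10·exp(-69000/(8.314·372)) = 1e+10·exp(-22.3098) = 1e+10·2.0463e-10 = 2.05e+00 s⁻¹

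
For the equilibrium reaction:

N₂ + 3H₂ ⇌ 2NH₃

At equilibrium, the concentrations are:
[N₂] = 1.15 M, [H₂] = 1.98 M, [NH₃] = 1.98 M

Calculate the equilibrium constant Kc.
K_c = 0.4392

Kc = ([NH₃]^2) / ([N₂] × [H₂]^3)
   = ((1.98)^2) / ((1.15)·(1.98)^3)
   = 3.9204 / 8.9268 = 0.4392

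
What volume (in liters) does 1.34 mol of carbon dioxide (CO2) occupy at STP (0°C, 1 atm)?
At STP, 1 mol of gas occupies 22.4 L
Volume = 1.34 mol × 22.4 L/mol = 30.02 L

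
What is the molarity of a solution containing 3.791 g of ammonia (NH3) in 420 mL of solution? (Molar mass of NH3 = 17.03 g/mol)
Moles of NH3 = 3.791 g ÷ 17.03 g/mol = 0.222607 mol
Volume = 420 mL = 0.42 L
Molarity = 0.222607 mol ÷ 0.42 L = 0.53 M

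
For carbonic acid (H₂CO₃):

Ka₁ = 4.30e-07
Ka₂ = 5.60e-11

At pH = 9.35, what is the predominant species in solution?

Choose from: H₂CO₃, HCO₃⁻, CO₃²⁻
HCO₃⁻

pKa1 = 6.37, pKa2 = 10.25. Each pKa is the crossover between adjacent species; pH = 9.35 lies in the region where HCO₃⁻ predominates.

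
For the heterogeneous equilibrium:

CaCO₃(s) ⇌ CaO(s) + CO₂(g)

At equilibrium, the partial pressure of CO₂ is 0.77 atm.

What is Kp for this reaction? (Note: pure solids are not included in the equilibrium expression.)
K_p = 0.77

Solids (CaCO₃, CaO) have activity 1 and are excluded.
Kp = P(CO₂) = 0.77.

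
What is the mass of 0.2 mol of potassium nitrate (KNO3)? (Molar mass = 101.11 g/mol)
Mass = 0.2 mol × 101.11 g/mol = 20.22 g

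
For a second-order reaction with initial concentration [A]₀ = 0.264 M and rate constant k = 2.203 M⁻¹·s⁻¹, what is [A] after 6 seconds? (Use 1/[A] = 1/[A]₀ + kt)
0.0588 M

1/[A] = 1/[A]₀ + k·t = 1/0.264 + (2.203)·(6) = 3.7879 + 13.2180 = 17.0059
[A] = 1/17.0059 = 0.0588 M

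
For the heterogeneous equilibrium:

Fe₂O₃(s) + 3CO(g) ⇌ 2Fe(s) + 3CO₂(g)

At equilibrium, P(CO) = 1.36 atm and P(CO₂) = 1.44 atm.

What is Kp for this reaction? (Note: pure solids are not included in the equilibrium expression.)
K_p = 1.187

Solids (Fe₂O₃, Fe) are excluded.
Kp = P(CO₂)³/P(CO)³ = (1.44)³/(1.36)³ = 2.986/2.515 = 1.187.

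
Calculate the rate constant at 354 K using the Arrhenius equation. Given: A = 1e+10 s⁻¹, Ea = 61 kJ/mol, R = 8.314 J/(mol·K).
9.97e+00 s⁻¹

k = A·exp(-Ea/(R·T)) = 1e+10·exp(-61000/(8.314·354)) = 1e+10·exp(-20.7261) = 1e+10·9.9722e-10 = 9.97e+00 s⁻¹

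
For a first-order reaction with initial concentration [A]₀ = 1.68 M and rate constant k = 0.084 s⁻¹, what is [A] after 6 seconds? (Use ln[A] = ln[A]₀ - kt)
1.0149 M

ln[A] = ln[A]₀ - k·t = ln(1.68) - (0.084)·(6) = 0.5188 - 0.5040 = 0.0148
[A] = e^(0.0148) = 1.0149 M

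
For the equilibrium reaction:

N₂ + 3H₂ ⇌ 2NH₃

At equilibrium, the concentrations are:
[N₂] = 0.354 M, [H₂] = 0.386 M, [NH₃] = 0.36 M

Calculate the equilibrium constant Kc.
K_c = 6.3656

Kc = ([NH₃]^2) / ([N₂] × [H₂]^3)
   = ((0.36)^2) / ((0.354)·(0.386)^3)
   = 0.1296 / 0.020359 = 6.3656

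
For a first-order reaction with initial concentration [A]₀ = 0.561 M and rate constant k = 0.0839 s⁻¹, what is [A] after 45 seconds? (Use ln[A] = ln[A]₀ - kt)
0.0129 M

ln[A] = ln[A]₀ - k·t = ln(0.561) - (0.0839)·(45) = -0.5780 - 3.7755 = -4.3535
[A] = e^(-4.3535) = 0.0129 M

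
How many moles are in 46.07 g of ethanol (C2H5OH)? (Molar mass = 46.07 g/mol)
Moles = 46.07 g ÷ 46.07 g/mol = 1 mol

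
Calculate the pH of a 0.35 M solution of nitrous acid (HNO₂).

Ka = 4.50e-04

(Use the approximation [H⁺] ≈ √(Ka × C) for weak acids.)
pH = 1.90

[H⁺] = √(Ka × C) = √(4.50e-04 × 0.35) = 1.2550e-02. pH = -log(1.2550e-02)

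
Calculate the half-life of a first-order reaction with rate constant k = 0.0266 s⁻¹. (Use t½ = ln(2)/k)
26.06 s

t½ = ln(2)/k = 0.6931/0.0266 = 26.06 s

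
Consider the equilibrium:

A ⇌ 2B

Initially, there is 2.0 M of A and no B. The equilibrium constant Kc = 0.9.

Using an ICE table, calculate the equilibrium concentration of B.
[B] = 1.135 M

ICE: [A] = 2.0 − x, [B] = 2x.
Kc = (2x)²/(2.0 − x) = 0.9 ⇒ 4x² + 0.9x − 1.8 = 0.
x = (−0.9 + √(0.9² + 4·4·1.8))/(2·4) = (−0.9 + √29.61)/8 = 0.56769.
[B] = 2x = 1.135 M.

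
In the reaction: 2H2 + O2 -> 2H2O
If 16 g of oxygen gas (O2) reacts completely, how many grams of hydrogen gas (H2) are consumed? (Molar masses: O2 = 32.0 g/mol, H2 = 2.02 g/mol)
Moles of O2 = 16 g ÷ 32.0 g/mol = 0.5 mol
Mole ratio: 2 mol H2 / 1 mol O2
Moles of H2 = 0.5 × (2/1) = 1 mol
Mass of H2 = 1 mol × 2.02 g/mol = 2.02 g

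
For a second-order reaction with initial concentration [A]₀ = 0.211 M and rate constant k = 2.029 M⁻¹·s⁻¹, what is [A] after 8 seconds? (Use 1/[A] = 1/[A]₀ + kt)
0.0477 M

1/[A] = 1/[A]₀ + k·t = 1/0.211 + (2.029)·(8) = 4.7393 + 16.2320 = 20.9713
[A] = 1/20.9713 = 0.0477 M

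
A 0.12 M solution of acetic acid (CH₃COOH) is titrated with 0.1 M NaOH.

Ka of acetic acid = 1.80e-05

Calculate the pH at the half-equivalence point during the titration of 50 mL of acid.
pH = pKa = 4.74

At the half-equivalence point, [HA] = [A⁻], so by Henderson–Hasselbalch pH = pKa + log(1) = pKa.
pKa = −log(1.80e-05) = 4.74.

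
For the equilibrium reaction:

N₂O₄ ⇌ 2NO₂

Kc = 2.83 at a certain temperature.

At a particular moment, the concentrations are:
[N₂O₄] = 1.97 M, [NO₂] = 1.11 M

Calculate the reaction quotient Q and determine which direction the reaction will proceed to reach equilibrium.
Q = 0.625, Q < K, reaction proceeds forward (toward products)

Q = ([NO₂]^2) / ([N₂O₄])
  = ((1.11)^2) / ((1.97)) = 1.2321/1.97 = 0.6254
Since Q = 0.6254 < Kc = 2.83, the reaction proceeds forward (toward products) to reach equilibrium.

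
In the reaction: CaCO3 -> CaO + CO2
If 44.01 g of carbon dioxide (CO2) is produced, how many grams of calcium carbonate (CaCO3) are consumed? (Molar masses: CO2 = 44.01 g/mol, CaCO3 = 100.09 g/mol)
Moles of CO2 = 44.01 g ÷ 44.01 g/mol = 1 mol
Mole ratio: 1 mol CaCO3 / 1 mol CO2
Moles of CaCO3 = 1 × (1/1) = 1 mol
Mass of CaCO3 = 1 mol × 100.09 g/mol = 100.1 g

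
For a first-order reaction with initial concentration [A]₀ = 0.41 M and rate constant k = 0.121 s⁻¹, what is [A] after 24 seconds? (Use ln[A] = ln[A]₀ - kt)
0.0225 M

ln[A] = ln[A]₀ - k·t = ln(0.41) - (0.121)·(24) = -0.8916 - 2.9040 = -3.7956
[A] = e^(-3.7956) = 0.0225 M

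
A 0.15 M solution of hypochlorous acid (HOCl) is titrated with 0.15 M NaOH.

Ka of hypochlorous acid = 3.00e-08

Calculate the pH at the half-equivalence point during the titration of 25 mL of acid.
pH = pKa = 7.52

At the half-equivalence point, [HA] = [A⁻], so by Henderson–Hasselbalch pH = pKa + log(1) = pKa.
pKa = −log(3.00e-08) = 7.52.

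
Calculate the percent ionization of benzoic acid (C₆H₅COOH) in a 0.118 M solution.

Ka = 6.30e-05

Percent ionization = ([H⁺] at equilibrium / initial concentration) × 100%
Percent ionization = 2.28%

Let x = [H⁺]. Ka = x²/(C - x) ⇒ x² + (6.30e-05)x - (6.30e-05)(0.118) = 0. x = 2.6952e-03. Percent = (2.6952e-03/0.118) × 100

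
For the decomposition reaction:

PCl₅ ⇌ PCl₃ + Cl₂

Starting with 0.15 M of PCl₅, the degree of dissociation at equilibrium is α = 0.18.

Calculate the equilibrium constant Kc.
K_c = 0.0059

x = α·[A]₀ = 0.18 × 0.15 = 0.027 M dissociated.
At eq: [PCl₅] = 0.15 − 0.027 = 0.123 M; [PCl₃] = [Cl₂] = x = 0.027 M.
Kc = [PCl₃][Cl₂]/[PCl₅] = (0.027)²/0.123 = 0.005927.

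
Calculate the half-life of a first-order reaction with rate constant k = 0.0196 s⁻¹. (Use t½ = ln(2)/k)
35.36 s

t½ = ln(2)/k = 0.6931/0.0196 = 35.36 s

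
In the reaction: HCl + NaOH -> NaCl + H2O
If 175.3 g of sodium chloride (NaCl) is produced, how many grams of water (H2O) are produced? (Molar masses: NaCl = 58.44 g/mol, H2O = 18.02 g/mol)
Moles of NaCl = 175.3 g ÷ 58.44 g/mol = 2.99966 mol
Mole ratio: 1 mol H2O / 1 mol NaCl
Moles of H2O = 2.99966 × (1/1) = 2.99966 mol
Mass of H2O = 2.99966 mol × 18.02 g/mol = 54.05 g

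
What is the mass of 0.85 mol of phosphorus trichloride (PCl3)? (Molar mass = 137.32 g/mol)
Mass = 0.85 mol × 137.32 g/mol = 116.7 g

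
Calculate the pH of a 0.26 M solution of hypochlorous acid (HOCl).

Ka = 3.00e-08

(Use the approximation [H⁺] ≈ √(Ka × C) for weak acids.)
pH = 4.05

[H⁺] = √(Ka × C) = √(3.00e-08 × 0.26) = 8.8318e-05. pH = -log(8.8318e-05)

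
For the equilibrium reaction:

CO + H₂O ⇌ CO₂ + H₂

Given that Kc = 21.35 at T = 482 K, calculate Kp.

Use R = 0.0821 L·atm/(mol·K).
K_p = 21.3500

Δn = (moles gaseous products) − (moles gaseous reactants) = 0
T = 482 K; RT = 0.0821 × 482 = 39.5722
Kp = Kc·(RT)^Δn = 21.35 × (39.5722)^0 = 21.35 × 1 = 21.3500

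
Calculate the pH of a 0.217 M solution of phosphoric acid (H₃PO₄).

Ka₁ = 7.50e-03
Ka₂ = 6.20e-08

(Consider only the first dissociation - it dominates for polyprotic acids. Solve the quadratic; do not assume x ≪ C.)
pH = 1.43

x² + Ka₁·x − Ka₁·C = 0 with Ka₁ = 7.50e-03, C = 0.217.
x = (−Ka₁ + √(Ka₁² + 4·Ka₁·C))/2 = 3.6766e-02 M, so pH = 1.43.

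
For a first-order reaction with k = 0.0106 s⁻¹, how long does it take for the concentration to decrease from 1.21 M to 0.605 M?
65.39 s

From ln[A] = ln[A]₀ - k·t: t = ln([A]₀/[A])/k = ln(1.21/0.605)/0.0106 = ln(2.0000)/0.0106 = 0.6931/0.0106 = 65.39 s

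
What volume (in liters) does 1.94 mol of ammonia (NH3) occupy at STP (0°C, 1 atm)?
At STP, 1 mol of gas occupies 22.4 L
Volume = 1.94 mol × 22.4 L/mol = 43.46 L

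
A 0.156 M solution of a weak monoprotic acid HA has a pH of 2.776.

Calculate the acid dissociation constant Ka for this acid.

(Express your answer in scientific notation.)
K_a = 1.82e-05

[H⁺] = 10^(−pH) = 10^(−2.776) = 1.675e-03 M. For HA ⇌ H⁺ + A⁻, Ka = x²/(C − x) = (1.675e-03)²/(0.156 − 1.675e-03) = 1.82e-05.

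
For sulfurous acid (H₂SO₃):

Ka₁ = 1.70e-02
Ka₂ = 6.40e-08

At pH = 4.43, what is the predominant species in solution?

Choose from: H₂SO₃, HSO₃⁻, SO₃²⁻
HSO₃⁻

pKa1 = 1.77, pKa2 = 7.19. Each pKa is the crossover between adjacent species; pH = 4.43 lies in the region where HSO₃⁻ predominates.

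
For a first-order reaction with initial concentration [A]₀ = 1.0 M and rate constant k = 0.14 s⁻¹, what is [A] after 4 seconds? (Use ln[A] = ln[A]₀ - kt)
0.5712 M

ln[A] = ln[A]₀ - k·t = ln(1.0) - (0.14)·(4) = 0.0000 - 0.5600 = -0.5600
[A] = e^(-0.5600) = 0.5712 M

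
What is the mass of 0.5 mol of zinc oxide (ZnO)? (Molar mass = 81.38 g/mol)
Mass = 0.5 mol × 81.38 g/mol = 40.69 g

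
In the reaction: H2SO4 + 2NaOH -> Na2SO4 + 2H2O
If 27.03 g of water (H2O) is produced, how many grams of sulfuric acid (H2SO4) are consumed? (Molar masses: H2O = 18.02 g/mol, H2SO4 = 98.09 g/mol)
Moles of H2O = 27.03 g ÷ 18.02 g/mol = 1.5 mol
Mole ratio: 1 mol H2SO4 / 2 mol H2O
Moles of H2SO4 = 1.5 × (1/2) = 0.75 mol
Mass of H2SO4 = 0.75 mol × 98.09 g/mol = 73.57 g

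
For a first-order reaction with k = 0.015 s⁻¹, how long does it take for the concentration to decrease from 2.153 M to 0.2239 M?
150.89 s

From ln[A] = ln[A]₀ - k·t: t = ln([A]₀/[A])/k = ln(2.153/0.2239)/0.015 = ln(9.6159)/0.015 = 2.2634/0.015 = 150.89 s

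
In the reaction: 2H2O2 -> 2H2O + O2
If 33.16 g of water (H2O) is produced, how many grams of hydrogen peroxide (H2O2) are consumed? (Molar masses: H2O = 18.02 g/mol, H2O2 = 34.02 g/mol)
Moles of H2O = 33.16 g ÷ 18.02 g/mol = 1.84018 mol
Mole ratio: 2 mol H2O2 / 2 mol H2O
Moles of H2O2 = 1.84018 × (2/2) = 1.84018 mol
Mass of H2O2 = 1.84018 mol × 34.02 g/mol = 62.6 g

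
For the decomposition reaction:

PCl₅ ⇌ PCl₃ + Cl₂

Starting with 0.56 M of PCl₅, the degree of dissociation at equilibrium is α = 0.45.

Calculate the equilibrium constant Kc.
K_c = 0.2062

x = α·[A]₀ = 0.45 × 0.56 = 0.252 M dissociated.
At eq: [PCl₅] = 0.56 − 0.252 = 0.308 M; [PCl₃] = [Cl₂] = x = 0.252 M.
Kc = [PCl₃][Cl₂]/[PCl₅] = (0.252)²/0.308 = 0.2062.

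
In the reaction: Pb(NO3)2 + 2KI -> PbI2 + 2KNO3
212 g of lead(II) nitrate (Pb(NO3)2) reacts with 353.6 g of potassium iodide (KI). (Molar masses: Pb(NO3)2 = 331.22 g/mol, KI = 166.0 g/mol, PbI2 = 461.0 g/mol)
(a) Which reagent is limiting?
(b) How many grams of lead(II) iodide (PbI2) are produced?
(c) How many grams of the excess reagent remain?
(a) Pb(NO3)2, (b) 295.1 g, (c) 141.1 g

Moles of Pb(NO3)2 = 212 g ÷ 331.22 g/mol = 0.640058 mol
Moles of KI = 353.6 g ÷ 166.0 g/mol = 2.13012 mol
Moles ÷ coefficient: Pb(NO3)2: 0.640058/1 = 0.6401, KI: 2.13012/2 = 1.065
(a) Pb(NO3)2 has the smaller value, so Pb(NO3)2 is the limiting reagent.
(b) Moles of PbI2 = 0.640058 mol Pb(NO3)2 × (1/1) = 0.640058 mol; mass = 0.640058 mol × 461.0 g/mol = 295.1 g
(c) KI consumed = 0.640058 × (2/1) = 1.28012 mol; remaining = 2.13012 − 1.28012 = 0.850005 mol; mass = 0.850005 mol × 166.0 g/mol = 141.1 g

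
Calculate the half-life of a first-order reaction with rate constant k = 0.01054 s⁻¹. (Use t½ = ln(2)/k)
65.76 s

t½ = ln(2)/k = 0.6931/0.01054 = 65.76 s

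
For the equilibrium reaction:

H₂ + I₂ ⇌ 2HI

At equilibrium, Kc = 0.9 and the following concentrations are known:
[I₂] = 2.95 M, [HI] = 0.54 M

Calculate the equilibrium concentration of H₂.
[H₂] = 0.1098 M

Kc = ([HI]^2) / ([H₂] × [I₂]) = 0.9
[H₂]^1 = (product terms)/(Kc · other reactant terms) = 0.2916 / (0.9 · 2.95) = 0.10983
[H₂] = 0.1098 M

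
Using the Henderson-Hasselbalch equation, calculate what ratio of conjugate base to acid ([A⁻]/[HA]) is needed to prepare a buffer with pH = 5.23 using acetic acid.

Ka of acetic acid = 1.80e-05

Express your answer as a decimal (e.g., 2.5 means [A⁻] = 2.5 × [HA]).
[A⁻]/[HA] = 3.057

pKa = −log(1.80e-05) = 4.7447. pH = pKa + log([A⁻]/[HA]). 5.23 = 4.7447 + log(ratio). log(ratio) = 5.23 − 4.7447 = 0.4853. ratio = 10^(0.4853) = 3.057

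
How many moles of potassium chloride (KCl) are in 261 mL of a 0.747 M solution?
Moles = Molarity × Volume (L)
Moles = 0.747 M × 0.261 L = 0.195 mol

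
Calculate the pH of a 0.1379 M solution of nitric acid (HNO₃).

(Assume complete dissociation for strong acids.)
pH = 0.86

[H⁺] = 0.1379 M for strong acid. pH = -log[H⁺] = -log(0.1379)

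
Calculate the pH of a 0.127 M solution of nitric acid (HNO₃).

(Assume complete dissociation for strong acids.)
pH = 0.90

[H⁺] = 0.127 M for strong acid. pH = -log[H⁺] = -log(0.127)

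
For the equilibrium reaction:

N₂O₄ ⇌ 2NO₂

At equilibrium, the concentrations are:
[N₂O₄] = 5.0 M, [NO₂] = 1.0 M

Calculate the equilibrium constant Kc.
K_c = 0.2000

Kc = ([NO₂]^2) / ([N₂O₄])
   = ((1.0)^2) / ((5.0))
   = 1 / 5 = 0.2000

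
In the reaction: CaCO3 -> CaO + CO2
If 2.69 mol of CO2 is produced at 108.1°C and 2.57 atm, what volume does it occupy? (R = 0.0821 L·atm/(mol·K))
T = 108.1°C + 273.15 = 381.25 K
V = nRT/P = (2.69 × 0.0821 × 381.25) / 2.57
V = 32.76 L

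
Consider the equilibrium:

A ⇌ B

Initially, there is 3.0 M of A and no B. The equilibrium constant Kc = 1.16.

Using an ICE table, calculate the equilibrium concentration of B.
[B] = 1.611 M

ICE: [A] = 3.0 − x, [B] = x.
Kc = x/(3.0 − x) = 1.16 ⇒ x = 1.16·3.0/(1 + 1.16) = 3.48/2.16 = 1.611.
[B] = x = 1.611 M.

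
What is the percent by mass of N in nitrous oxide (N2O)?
Mass of N in formula = 14.01 × 2 = 28.02 g/mol
Molar mass = 44.02 g/mol
% N = (28.02/44.02) × 100% = 63.65%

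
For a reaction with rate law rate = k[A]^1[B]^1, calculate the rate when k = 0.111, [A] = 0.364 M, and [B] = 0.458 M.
0.01851 M/s

rate = k·[A]^1·[B]^1 = 0.111·(0.364)^1·(0.458)^1 = 0.111·0.364·0.458 = 0.01851 M/s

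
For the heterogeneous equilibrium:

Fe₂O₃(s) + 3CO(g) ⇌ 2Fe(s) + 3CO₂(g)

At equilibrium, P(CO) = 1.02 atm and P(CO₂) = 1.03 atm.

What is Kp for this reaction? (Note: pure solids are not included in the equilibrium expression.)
K_p = 1.030

Solids (Fe₂O₃, Fe) are excluded.
Kp = P(CO₂)³/P(CO)³ = (1.03)³/(1.02)³ = 1.093/1.061 = 1.030.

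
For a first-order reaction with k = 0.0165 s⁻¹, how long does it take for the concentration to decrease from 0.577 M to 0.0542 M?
143.34 s

From ln[A] = ln[A]₀ - k·t: t = ln([A]₀/[A])/k = ln(0.577/0.0542)/0.0165 = ln(10.6458)/0.0165 = 2.3652/0.0165 = 143.34 s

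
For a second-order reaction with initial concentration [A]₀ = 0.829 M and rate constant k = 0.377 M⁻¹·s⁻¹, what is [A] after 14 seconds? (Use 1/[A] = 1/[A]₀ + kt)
0.1542 M

1/[A] = 1/[A]₀ + k·t = 1/0.829 + (0.377)·(14) = 1.2063 + 5.2780 = 6.4843
[A] = 1/6.4843 = 0.1542 M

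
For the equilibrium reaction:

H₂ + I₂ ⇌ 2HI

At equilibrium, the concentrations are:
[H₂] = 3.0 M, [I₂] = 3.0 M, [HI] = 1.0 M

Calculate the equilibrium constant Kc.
K_c = 0.1111

Kc = ([HI]^2) / ([H₂] × [I₂])
   = ((1.0)^2) / ((3.0)·(3.0))
   = 1 / 9 = 0.1111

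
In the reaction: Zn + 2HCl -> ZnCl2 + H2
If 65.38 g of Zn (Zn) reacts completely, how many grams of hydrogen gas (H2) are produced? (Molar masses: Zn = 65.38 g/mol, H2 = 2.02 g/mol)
Moles of Zn = 65.38 g ÷ 65.38 g/mol = 1 mol
Mole ratio: 1 mol H2 / 1 mol Zn
Moles of H2 = 1 × (1/1) = 1 mol
Mass of H2 = 1 mol × 2.02 g/mol = 2.02 g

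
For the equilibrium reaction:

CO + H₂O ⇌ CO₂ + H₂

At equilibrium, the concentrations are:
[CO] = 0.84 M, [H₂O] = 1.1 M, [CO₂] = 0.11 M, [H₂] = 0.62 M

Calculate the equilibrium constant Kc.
K_c = 0.0738

Kc = ([CO₂] × [H₂]) / ([CO] × [H₂O])
   = ((0.11)·(0.62)) / ((0.84)·(1.1))
   = 0.0682 / 0.924 = 0.0738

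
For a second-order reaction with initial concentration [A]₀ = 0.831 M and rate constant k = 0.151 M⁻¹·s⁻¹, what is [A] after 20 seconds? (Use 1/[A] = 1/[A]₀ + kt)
0.2368 M

1/[A] = 1/[A]₀ + k·t = 1/0.831 + (0.151)·(20) = 1.2034 + 3.0200 = 4.2234
[A] = 1/4.2234 = 0.2368 M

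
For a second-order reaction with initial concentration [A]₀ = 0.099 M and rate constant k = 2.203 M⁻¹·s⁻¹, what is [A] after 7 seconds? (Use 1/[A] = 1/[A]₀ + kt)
0.0392 M

1/[A] = 1/[A]₀ + k·t = 1/0.099 + (2.203)·(7) = 10.1010 + 15.4210 = 25.5220
[A] = 1/25.5220 = 0.0392 M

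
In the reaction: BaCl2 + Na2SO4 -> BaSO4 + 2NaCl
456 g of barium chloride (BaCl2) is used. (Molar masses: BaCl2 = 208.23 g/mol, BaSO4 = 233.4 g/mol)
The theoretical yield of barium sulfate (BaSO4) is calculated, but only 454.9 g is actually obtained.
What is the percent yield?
Moles of BaCl2 = 456 g ÷ 208.23 g/mol = 2.18989 mol
Mole ratio: 1 mol BaSO4 / 1 mol BaCl2
Moles of BaSO4 = 2.18989 × (1/1) = 2.18989 mol
Theoretical yield = 2.18989 mol × 233.4 g/mol = 511.12 g
Actual yield = 454.9 g
Percent yield = (454.9 / 511.12) × 100% = 89.0%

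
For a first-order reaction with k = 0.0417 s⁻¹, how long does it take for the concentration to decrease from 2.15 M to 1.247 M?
13.06 s

From ln[A] = ln[A]₀ - k·t: t = ln([A]₀/[A])/k = ln(2.15/1.247)/0.0417 = ln(1.7241)/0.0417 = 0.5447/0.0417 = 13.06 s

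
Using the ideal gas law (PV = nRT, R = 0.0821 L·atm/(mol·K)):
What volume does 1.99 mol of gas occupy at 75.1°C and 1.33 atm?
T = 75.1°C + 273.15 = 348.25 K
V = nRT/P = (1.99 × 0.0821 × 348.25) / 1.33
V = 42.78 L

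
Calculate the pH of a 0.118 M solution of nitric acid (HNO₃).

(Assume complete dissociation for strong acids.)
pH = 0.93

[H⁺] = 0.118 M for strong acid. pH = -log[H⁺] = -log(0.118)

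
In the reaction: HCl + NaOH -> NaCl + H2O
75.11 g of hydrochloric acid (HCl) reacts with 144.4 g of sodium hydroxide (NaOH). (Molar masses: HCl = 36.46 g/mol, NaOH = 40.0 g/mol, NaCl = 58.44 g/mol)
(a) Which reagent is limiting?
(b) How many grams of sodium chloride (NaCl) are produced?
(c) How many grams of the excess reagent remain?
(a) HCl, (b) 120.4 g, (c) 62 g

Moles of HCl = 75.11 g ÷ 36.46 g/mol = 2.06007 mol
Moles of NaOH = 144.4 g ÷ 40.0 g/mol = 3.61 mol
Moles ÷ coefficient: HCl: 2.06007/1 = 2.06, NaOH: 3.61/1 = 3.61
(a) HCl has the smaller value, so HCl is the limiting reagent.
(b) Moles of NaCl = 2.06007 mol HCl × (1/1) = 2.06007 mol; mass = 2.06007 mol × 58.44 g/mol = 120.4 g
(c) NaOH consumed = 2.06007 × (1/1) = 2.06007 mol; remaining = 3.61 − 2.06007 = 1.54993 mol; mass = 1.54993 mol × 40.0 g/mol = 62 g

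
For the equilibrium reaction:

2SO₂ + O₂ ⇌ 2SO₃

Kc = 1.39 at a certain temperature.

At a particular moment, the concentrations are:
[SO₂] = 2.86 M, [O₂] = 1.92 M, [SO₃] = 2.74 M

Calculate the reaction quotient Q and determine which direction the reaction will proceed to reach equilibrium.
Q = 0.478, Q < K, reaction proceeds forward (toward products)

Q = ([SO₃]^2) / ([SO₂]^2 × [O₂])
  = ((2.74)^2) / ((2.86)^2·(1.92)) = 7.5076/15.705 = 0.478
Since Q = 0.478 < Kc = 1.39, the reaction proceeds forward (toward products) to reach equilibrium.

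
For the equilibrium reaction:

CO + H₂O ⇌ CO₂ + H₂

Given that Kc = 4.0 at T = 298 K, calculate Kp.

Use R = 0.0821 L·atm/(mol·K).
K_p = 4.0000

Δn = (moles gaseous products) − (moles gaseous reactants) = 0
T = 298 K; RT = 0.0821 × 298 = 24.4658
Kp = Kc·(RT)^Δn = 4.0 × (24.4658)^0 = 4.0 × 1 = 4.0000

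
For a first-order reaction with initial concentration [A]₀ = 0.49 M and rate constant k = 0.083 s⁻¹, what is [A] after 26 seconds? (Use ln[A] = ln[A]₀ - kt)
0.0566 M

ln[A] = ln[A]₀ - k·t = ln(0.49) - (0.083)·(26) = -0.7133 - 2.1580 = -2.8713
[A] = e^(-2.8713) = 0.0566 M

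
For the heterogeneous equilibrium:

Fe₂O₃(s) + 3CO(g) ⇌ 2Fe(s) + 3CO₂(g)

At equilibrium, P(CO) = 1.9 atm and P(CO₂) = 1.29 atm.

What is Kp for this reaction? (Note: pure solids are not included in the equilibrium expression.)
K_p = 0.313

Solids (Fe₂O₃, Fe) are excluded.
Kp = P(CO₂)³/P(CO)³ = (1.29)³/(1.9)³ = 2.147/6.859 = 0.313.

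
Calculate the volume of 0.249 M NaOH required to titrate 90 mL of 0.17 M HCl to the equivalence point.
V_{base} = 61.4 mL

At equivalence: moles acid = moles base.
moles HCl = 0.17 M × 0.09 L = 0.0153 mol
V_NaOH = 0.0153 mol ÷ 0.249 M = 0.06145 L = 61.4 mL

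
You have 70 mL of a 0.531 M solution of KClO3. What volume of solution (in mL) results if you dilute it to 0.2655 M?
Using M₁V₁ = M₂V₂:
0.531 × 70 = 0.2655 × V₂
V₂ = (0.531 × 70) / 0.2655 = 140 mL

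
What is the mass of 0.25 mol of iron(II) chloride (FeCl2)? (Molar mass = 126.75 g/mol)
Mass = 0.25 mol × 126.75 g/mol = 31.69 g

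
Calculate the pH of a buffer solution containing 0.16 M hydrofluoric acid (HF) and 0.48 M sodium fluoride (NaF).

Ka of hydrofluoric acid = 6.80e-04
pH = 3.64

pKa = -log(6.80e-04) = 3.17. pH = pKa + log([A⁻]/[HA]) = 3.17 + log(0.48/0.16)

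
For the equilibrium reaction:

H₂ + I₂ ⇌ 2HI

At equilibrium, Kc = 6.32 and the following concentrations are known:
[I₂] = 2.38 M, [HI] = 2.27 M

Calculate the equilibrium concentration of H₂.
[H₂] = 0.3426 M

Kc = ([HI]^2) / ([H₂] × [I₂]) = 6.32
[H₂]^1 = (product terms)/(Kc · other reactant terms) = 5.1529 / (6.32 · 2.38) = 0.34258
[H₂] = 0.3426 M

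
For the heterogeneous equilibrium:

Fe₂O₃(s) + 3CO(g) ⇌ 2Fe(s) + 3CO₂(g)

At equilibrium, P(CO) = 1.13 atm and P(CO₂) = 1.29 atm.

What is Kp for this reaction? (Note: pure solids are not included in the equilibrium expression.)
K_p = 1.488

Solids (Fe₂O₃, Fe) are excluded.
Kp = P(CO₂)³/P(CO)³ = (1.29)³/(1.13)³ = 2.147/1.443 = 1.488.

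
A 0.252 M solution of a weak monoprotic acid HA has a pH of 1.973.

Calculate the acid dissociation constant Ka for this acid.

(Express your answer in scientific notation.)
K_a = 4.69e-04

[H⁺] = 10^(−pH) = 10^(−1.973) = 1.064e-02 M. For HA ⇌ H⁺ + A⁻, Ka = x²/(C − x) = (1.064e-02)²/(0.252 − 1.064e-02) = 4.69e-04.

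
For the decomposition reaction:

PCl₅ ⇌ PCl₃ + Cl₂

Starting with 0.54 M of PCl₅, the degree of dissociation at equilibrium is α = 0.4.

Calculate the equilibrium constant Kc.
K_c = 0.1440

x = α·[A]₀ = 0.4 × 0.54 = 0.216 M dissociated.
At eq: [PCl₅] = 0.54 − 0.216 = 0.324 M; [PCl₃] = [Cl₂] = x = 0.216 M.
Kc = [PCl₃][Cl₂]/[PCl₅] = (0.216)²/0.324 = 0.144.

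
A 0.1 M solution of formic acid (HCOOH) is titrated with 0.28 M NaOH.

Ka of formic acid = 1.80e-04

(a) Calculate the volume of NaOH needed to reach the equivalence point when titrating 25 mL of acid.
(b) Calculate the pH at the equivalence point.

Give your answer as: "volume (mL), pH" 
V = 8.9 mL, pH = 8.31

(a) At equivalence: moles acid = moles base.
moles acid = 0.1 × 0.025 = 0.0025 mol; V_NaOH = 0.0025/0.28 = 0.008929 L = 8.9 mL.
(b) At equivalence, all acid → conjugate base A⁻ at [A⁻] = 0.0025/0.03393 = 0.07368 M.
Kb = Kw/Ka = 1.0e-14/1.80e-04 = 5.556e-11; [OH⁻] = √(Kb·[A⁻]) = 2.023e-06; pOH = 5.69; pH = 14 − pOH = 8.31.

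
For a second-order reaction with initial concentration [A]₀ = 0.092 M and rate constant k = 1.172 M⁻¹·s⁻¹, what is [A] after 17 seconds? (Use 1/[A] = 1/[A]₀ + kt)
0.0325 M

1/[A] = 1/[A]₀ + k·t = 1/0.092 + (1.172)·(17) = 10.8696 + 19.9240 = 30.7936
[A] = 1/30.7936 = 0.0325 M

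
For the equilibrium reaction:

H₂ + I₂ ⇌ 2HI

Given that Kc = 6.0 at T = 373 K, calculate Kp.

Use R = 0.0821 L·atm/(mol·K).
K_p = 6.0000

Δn = (moles gaseous products) − (moles gaseous reactants) = 0
T = 373 K; RT = 0.0821 × 373 = 30.6233
Kp = Kc·(RT)^Δn = 6.0 × (30.6233)^0 = 6.0 × 1 = 6.0000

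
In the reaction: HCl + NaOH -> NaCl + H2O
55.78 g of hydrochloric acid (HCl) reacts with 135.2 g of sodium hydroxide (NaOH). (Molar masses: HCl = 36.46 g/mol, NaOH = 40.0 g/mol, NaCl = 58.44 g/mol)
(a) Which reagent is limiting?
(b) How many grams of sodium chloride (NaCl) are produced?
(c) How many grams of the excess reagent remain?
(a) HCl, (b) 89.41 g, (c) 74 g

Moles of HCl = 55.78 g ÷ 36.46 g/mol = 1.5299 mol
Moles of NaOH = 135.2 g ÷ 40.0 g/mol = 3.38 mol
Moles ÷ coefficient: HCl: 1.5299/1 = 1.53, NaOH: 3.38/1 = 3.38
(a) HCl has the smaller value, so HCl is the limiting reagent.
(b) Moles of NaCl = 1.5299 mol HCl × (1/1) = 1.5299 mol; mass = 1.5299 mol × 58.44 g/mol = 89.41 g
(c) NaOH consumed = 1.5299 × (1/1) = 1.5299 mol; remaining = 3.38 − 1.5299 = 1.8501 mol; mass = 1.8501 mol × 40.0 g/mol = 74 g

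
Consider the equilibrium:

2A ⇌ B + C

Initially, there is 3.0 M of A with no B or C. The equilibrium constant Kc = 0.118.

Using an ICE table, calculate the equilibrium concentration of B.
[B] = 0.611 M

ICE: [A] = 3.0 − 2x, [B] = [C] = x.
Kc = x²/(3.0 − 2x)² = 0.118 ⇒ √Kc = x/(3.0 − 2x).
x = √0.118·3.0/(1 + 2√0.118) = 0.34351·3.0/1.687 = 0.61086.
[B] = x = 0.611 M.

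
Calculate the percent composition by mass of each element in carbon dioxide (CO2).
C: 27.29%, O: 72.71%

Molar mass of CO2 = 44.01 g/mol
% C = (1 × 12.01) / 44.01 × 100% = 12.01 / 44.01 × 100% = 27.29%
% O = (2 × 16.0) / 44.01 × 100% = 32 / 44.01 × 100% = 72.71%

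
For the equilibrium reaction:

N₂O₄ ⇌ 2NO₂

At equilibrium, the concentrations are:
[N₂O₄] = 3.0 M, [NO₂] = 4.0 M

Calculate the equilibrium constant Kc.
K_c = 5.3333

Kc = ([NO₂]^2) / ([N₂O₄])
   = ((4.0)^2) / ((3.0))
   = 16 / 3 = 5.3333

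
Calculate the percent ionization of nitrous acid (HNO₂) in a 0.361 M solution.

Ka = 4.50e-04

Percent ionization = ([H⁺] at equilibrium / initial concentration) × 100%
Percent ionization = 3.47%

Let x = [H⁺]. Ka = x²/(C - x) ⇒ x² + (4.50e-04)x - (4.50e-04)(0.361) = 0. x = 1.2523e-02. Percent = (1.2523e-02/0.361) × 100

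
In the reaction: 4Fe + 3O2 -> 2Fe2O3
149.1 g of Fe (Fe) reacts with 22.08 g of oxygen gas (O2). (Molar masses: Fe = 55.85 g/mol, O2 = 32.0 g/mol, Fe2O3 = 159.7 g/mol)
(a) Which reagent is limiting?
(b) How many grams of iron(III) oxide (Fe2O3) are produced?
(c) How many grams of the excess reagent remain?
(a) O2, (b) 73.46 g, (c) 97.72 g

Moles of Fe = 149.1 g ÷ 55.85 g/mol = 2.66965 mol
Moles of O2 = 22.08 g ÷ 32.0 g/mol = 0.69 mol
Moles ÷ coefficient: Fe: 2.66965/4 = 0.6674, O2: 0.69/3 = 0.23
(a) O2 has the smaller value, so O2 is the limiting reagent.
(b) Moles of Fe2O3 = 0.69 mol O2 × (2/3) = 0.46 mol; mass = 0.46 mol × 159.7 g/mol = 73.46 g
(c) Fe consumed = 0.69 × (4/3) = 0.92 mol; remaining = 2.66965 − 0.92 = 1.74965 mol; mass = 1.74965 mol × 55.85 g/mol = 97.72 g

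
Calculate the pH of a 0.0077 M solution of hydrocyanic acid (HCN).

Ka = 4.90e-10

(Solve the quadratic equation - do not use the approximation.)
pH = 5.71

x² + Ka×x - Ka×C = 0. Using quadratic formula: [H⁺] = 1.9422e-06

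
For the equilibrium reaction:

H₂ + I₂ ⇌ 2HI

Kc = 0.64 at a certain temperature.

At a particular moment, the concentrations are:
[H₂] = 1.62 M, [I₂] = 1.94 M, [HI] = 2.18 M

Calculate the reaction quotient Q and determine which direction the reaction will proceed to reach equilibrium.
Q = 1.512, Q > K, reaction proceeds reverse (toward reactants)

Q = ([HI]^2) / ([H₂] × [I₂])
  = ((2.18)^2) / ((1.62)·(1.94)) = 4.7524/3.1428 = 1.512
Since Q = 1.512 > Kc = 0.64, the reaction proceeds reverse (toward reactants) to reach equilibrium.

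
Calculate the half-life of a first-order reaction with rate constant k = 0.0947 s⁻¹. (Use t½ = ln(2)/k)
7.32 s

t½ = ln(2)/k = 0.6931/0.0947 = 7.32 s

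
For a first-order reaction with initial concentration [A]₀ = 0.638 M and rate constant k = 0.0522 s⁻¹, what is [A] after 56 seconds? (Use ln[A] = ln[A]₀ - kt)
0.0343 M

ln[A] = ln[A]₀ - k·t = ln(0.638) - (0.0522)·(56) = -0.4494 - 2.9232 = -3.3726
[A] = e^(-3.3726) = 0.0343 M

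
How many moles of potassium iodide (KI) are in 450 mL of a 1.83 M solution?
Moles = Molarity × Volume (L)
Moles = 1.83 M × 0.45 L = 0.8235 mol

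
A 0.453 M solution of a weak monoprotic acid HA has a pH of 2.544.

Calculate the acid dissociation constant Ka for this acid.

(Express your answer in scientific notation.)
K_a = 1.81e-05

[H⁺] = 10^(−pH) = 10^(−2.544) = 2.858e-03 M. For HA ⇌ H⁺ + A⁻, Ka = x²/(C − x) = (2.858e-03)²/(0.453 − 2.858e-03) = 1.81e-05.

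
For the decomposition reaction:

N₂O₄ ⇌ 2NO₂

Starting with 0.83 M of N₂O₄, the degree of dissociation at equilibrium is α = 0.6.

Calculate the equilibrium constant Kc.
K_c = 2.9880

x = α·[A]₀ = 0.6 × 0.83 = 0.498 M dissociated.
At eq: [N₂O₄] = 0.83 − 0.498 = 0.332 M; [NO₂] = 2x = 0.996 M.
Kc = [NO₂]²/[N₂O₄] = (0.996)²/0.332 = 2.988.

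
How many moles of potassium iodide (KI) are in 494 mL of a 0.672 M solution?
Moles = Molarity × Volume (L)
Moles = 0.672 M × 0.494 L = 0.332 mol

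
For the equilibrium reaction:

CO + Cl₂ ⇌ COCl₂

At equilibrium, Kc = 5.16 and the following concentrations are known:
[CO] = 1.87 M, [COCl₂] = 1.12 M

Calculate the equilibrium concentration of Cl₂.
[Cl₂] = 0.1161 M

Kc = ([COCl₂]) / ([CO] × [Cl₂]) = 5.16
[Cl₂]^1 = (product terms)/(Kc · other reactant terms) = 1.12 / (5.16 · 1.87) = 0.11607
[Cl₂] = 0.1161 M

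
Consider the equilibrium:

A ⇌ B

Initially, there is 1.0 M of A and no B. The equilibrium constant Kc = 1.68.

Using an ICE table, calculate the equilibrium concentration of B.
[B] = 0.627 M

ICE: [A] = 1.0 − x, [B] = x.
Kc = x/(1.0 − x) = 1.68 ⇒ x = 1.68·1.0/(1 + 1.68) = 1.68/2.68 = 0.6269.
[B] = x = 0.627 M.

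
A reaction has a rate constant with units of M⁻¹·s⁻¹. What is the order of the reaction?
second order (2)

For an n-th order reaction, k has units M^(1-n)·s⁻¹. Matching M⁻¹·s⁻¹ gives 1-n = -1, so n = 2 (second order).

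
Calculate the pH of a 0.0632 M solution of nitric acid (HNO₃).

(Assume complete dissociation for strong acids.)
pH = 1.20

[H⁺] = 0.0632 M for strong acid. pH = -log[H⁺] = -log(0.0632)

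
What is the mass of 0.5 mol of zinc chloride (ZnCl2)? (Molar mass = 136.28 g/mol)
Mass = 0.5 mol × 136.28 g/mol = 68.14 g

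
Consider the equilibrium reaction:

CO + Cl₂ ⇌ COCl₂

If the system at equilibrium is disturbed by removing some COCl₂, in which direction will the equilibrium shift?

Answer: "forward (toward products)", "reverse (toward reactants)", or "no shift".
forward (toward products)

Apply Le Chatelier's principle: system shifts to counteract the change.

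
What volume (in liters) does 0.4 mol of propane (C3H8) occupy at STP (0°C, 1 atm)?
At STP, 1 mol of gas occupies 22.4 L
Volume = 0.4 mol × 22.4 L/mol = 8.96 L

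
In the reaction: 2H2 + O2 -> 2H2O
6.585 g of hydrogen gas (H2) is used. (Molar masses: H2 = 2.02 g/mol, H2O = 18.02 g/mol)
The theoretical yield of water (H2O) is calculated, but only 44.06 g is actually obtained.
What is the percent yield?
Moles of H2 = 6.585 g ÷ 2.02 g/mol = 3.2599 mol
Mole ratio: 2 mol H2O / 2 mol H2
Moles of H2O = 3.2599 × (2/2) = 3.2599 mol
Theoretical yield = 3.2599 mol × 18.02 g/mol = 58.743 g
Actual yield = 44.06 g
Percent yield = (44.06 / 58.743) × 100% = 75.0%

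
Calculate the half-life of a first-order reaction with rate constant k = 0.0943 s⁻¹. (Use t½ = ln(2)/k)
7.35 s

t½ = ln(2)/k = 0.6931/0.0943 = 7.35 s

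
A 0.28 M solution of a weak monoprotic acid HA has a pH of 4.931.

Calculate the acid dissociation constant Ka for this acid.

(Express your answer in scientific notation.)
K_a = 4.91e-10

[H⁺] = 10^(−pH) = 10^(−4.931) = 1.172e-05 M. For HA ⇌ H⁺ + A⁻, Ka = x²/(C − x) = (1.172e-05)²/(0.28 − 1.172e-05) = 4.91e-10.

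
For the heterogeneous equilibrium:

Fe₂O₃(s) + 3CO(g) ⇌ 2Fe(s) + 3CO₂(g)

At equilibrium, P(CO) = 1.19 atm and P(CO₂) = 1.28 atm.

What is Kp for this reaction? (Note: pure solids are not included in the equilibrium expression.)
K_p = 1.244

Solids (Fe₂O₃, Fe) are excluded.
Kp = P(CO₂)³/P(CO)³ = (1.28)³/(1.19)³ = 2.097/1.685 = 1.244.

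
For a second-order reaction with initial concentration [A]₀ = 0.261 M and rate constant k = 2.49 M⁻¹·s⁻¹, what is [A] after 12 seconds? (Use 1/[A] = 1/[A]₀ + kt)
0.0297 M

1/[A] = 1/[A]₀ + k·t = 1/0.261 + (2.49)·(12) = 3.8314 + 29.8800 = 33.7114
[A] = 1/33.7114 = 0.0297 M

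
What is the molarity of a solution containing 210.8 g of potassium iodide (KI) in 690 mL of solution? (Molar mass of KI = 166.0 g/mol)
Moles of KI = 210.8 g ÷ 166.0 g/mol = 1.26988 mol
Volume = 690 mL = 0.69 L
Molarity = 1.26988 mol ÷ 0.69 L = 1.84 M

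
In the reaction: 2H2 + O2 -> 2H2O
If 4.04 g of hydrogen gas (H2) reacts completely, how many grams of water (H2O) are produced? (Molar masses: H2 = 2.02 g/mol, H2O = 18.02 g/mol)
Moles of H2 = 4.04 g ÷ 2.02 g/mol = 2 mol
Mole ratio: 2 mol H2O / 2 mol H2
Moles of H2O = 2 × (2/2) = 2 mol
Mass of H2O = 2 mol × 18.02 g/mol = 36.04 g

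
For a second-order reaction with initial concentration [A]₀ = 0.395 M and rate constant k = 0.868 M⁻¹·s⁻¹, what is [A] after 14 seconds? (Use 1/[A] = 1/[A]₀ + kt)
0.0681 M

1/[A] = 1/[A]₀ + k·t = 1/0.395 + (0.868)·(14) = 2.5316 + 12.1520 = 14.6836
[A] = 1/14.6836 = 0.0681 M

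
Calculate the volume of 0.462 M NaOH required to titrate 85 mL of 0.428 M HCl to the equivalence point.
V_{base} = 78.7 mL

At equivalence: moles acid = moles base.
moles HCl = 0.428 M × 0.085 L = 0.03638 mol
V_NaOH = 0.03638 mol ÷ 0.462 M = 0.07874 L = 78.7 mL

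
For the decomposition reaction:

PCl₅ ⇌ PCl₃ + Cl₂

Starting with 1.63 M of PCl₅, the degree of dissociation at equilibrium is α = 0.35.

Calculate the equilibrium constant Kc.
K_c = 0.3072

x = α·[A]₀ = 0.35 × 1.63 = 0.5705 M dissociated.
At eq: [PCl₅] = 1.63 − 0.5705 = 1.059 M; [PCl₃] = [Cl₂] = x = 0.5705 M.
Kc = [PCl₃][Cl₂]/[PCl₅] = (0.5705)²/1.059 = 0.3072.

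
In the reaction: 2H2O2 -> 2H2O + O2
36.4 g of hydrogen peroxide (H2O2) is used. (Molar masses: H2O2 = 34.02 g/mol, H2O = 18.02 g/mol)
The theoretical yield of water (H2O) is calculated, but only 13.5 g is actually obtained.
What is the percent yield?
Moles of H2O2 = 36.4 g ÷ 34.02 g/mol = 1.06996 mol
Mole ratio: 2 mol H2O / 2 mol H2O2
Moles of H2O = 1.06996 × (2/2) = 1.06996 mol
Theoretical yield = 1.06996 mol × 18.02 g/mol = 19.281 g
Actual yield = 13.5 g
Percent yield = (13.5 / 19.281) × 100% = 70.0%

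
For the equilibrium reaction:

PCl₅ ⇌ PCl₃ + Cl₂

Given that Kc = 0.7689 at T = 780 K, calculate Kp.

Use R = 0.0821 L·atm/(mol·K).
K_p = 49.2388

Δn = (moles gaseous products) − (moles gaseous reactants) = 1
T = 780 K; RT = 0.0821 × 780 = 64.038
Kp = Kc·(RT)^Δn = 0.7689 × (64.038)^1 = 0.7689 × 64.038 = 49.2388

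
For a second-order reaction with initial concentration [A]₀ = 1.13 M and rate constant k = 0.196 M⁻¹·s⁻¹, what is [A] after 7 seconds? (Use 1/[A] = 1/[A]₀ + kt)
0.4431 M

1/[A] = 1/[A]₀ + k·t = 1/1.13 + (0.196)·(7) = 0.8850 + 1.3720 = 2.2570
[A] = 1/2.2570 = 0.4431 M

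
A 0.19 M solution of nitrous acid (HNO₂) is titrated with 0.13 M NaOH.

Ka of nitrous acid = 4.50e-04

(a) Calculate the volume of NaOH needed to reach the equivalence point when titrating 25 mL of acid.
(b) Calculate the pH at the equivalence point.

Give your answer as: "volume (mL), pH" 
V = 36.5 mL, pH = 8.12

(a) At equivalence: moles acid = moles base.
moles acid = 0.19 × 0.025 = 0.00475 mol; V_NaOH = 0.00475/0.13 = 0.03654 L = 36.5 mL.
(b) At equivalence, all acid → conjugate base A⁻ at [A⁻] = 0.00475/0.06154 = 0.07719 M.
Kb = Kw/Ka = 1.0e-14/4.50e-04 = 2.222e-11; [OH⁻] = √(Kb·[A⁻]) = 1.310e-06; pOH = 5.88; pH = 14 − pOH = 8.12.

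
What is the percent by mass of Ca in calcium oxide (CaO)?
Mass of Ca in formula = 40.08 × 1 = 40.08 g/mol
Molar mass = 56.08 g/mol
% Ca = (40.08/56.08) × 100% = 71.47%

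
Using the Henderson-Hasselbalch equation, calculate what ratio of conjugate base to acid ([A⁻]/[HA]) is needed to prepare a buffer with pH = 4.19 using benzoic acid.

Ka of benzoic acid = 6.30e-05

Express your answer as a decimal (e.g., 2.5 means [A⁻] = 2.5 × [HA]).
[A⁻]/[HA] = 0.976

pKa = −log(6.30e-05) = 4.2007. pH = pKa + log([A⁻]/[HA]). 4.19 = 4.2007 + log(ratio). log(ratio) = 4.19 − 4.2007 = -0.0107. ratio = 10^(-0.0107) = 0.976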